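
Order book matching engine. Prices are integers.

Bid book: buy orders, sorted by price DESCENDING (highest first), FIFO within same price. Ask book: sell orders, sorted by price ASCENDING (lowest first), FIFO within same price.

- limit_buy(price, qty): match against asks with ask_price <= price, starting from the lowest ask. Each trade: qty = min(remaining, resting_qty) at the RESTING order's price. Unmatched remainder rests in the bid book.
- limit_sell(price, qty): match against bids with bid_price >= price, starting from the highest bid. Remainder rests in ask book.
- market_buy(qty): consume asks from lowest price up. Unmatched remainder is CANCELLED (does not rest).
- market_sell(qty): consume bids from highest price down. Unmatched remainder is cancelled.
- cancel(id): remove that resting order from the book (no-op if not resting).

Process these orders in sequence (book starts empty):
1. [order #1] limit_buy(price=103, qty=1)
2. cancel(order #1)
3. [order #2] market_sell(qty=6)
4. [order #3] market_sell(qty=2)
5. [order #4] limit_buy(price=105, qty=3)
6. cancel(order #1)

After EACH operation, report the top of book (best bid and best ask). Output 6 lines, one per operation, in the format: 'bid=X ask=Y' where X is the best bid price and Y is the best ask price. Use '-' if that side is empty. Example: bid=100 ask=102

Answer: bid=103 ask=-
bid=- ask=-
bid=- ask=-
bid=- ask=-
bid=105 ask=-
bid=105 ask=-

Derivation:
After op 1 [order #1] limit_buy(price=103, qty=1): fills=none; bids=[#1:1@103] asks=[-]
After op 2 cancel(order #1): fills=none; bids=[-] asks=[-]
After op 3 [order #2] market_sell(qty=6): fills=none; bids=[-] asks=[-]
After op 4 [order #3] market_sell(qty=2): fills=none; bids=[-] asks=[-]
After op 5 [order #4] limit_buy(price=105, qty=3): fills=none; bids=[#4:3@105] asks=[-]
After op 6 cancel(order #1): fills=none; bids=[#4:3@105] asks=[-]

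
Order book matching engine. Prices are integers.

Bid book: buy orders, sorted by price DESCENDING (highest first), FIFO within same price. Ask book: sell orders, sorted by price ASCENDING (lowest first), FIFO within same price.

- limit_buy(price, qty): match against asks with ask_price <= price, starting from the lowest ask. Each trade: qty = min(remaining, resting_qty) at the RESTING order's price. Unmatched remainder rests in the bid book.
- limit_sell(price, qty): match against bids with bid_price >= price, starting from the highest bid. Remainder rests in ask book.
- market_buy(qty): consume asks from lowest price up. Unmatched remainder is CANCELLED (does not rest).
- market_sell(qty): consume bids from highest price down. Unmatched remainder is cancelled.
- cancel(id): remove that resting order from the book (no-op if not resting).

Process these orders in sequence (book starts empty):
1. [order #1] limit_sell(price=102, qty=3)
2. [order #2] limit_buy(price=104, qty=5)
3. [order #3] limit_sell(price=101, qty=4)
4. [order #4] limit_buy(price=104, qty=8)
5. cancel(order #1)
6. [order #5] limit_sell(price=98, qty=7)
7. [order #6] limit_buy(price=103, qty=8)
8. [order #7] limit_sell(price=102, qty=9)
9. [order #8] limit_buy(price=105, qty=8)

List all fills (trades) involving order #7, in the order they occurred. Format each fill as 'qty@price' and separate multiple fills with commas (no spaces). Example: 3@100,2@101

Answer: 7@103,2@102

Derivation:
After op 1 [order #1] limit_sell(price=102, qty=3): fills=none; bids=[-] asks=[#1:3@102]
After op 2 [order #2] limit_buy(price=104, qty=5): fills=#2x#1:3@102; bids=[#2:2@104] asks=[-]
After op 3 [order #3] limit_sell(price=101, qty=4): fills=#2x#3:2@104; bids=[-] asks=[#3:2@101]
After op 4 [order #4] limit_buy(price=104, qty=8): fills=#4x#3:2@101; bids=[#4:6@104] asks=[-]
After op 5 cancel(order #1): fills=none; bids=[#4:6@104] asks=[-]
After op 6 [order #5] limit_sell(price=98, qty=7): fills=#4x#5:6@104; bids=[-] asks=[#5:1@98]
After op 7 [order #6] limit_buy(price=103, qty=8): fills=#6x#5:1@98; bids=[#6:7@103] asks=[-]
After op 8 [order #7] limit_sell(price=102, qty=9): fills=#6x#7:7@103; bids=[-] asks=[#7:2@102]
After op 9 [order #8] limit_buy(price=105, qty=8): fills=#8x#7:2@102; bids=[#8:6@105] asks=[-]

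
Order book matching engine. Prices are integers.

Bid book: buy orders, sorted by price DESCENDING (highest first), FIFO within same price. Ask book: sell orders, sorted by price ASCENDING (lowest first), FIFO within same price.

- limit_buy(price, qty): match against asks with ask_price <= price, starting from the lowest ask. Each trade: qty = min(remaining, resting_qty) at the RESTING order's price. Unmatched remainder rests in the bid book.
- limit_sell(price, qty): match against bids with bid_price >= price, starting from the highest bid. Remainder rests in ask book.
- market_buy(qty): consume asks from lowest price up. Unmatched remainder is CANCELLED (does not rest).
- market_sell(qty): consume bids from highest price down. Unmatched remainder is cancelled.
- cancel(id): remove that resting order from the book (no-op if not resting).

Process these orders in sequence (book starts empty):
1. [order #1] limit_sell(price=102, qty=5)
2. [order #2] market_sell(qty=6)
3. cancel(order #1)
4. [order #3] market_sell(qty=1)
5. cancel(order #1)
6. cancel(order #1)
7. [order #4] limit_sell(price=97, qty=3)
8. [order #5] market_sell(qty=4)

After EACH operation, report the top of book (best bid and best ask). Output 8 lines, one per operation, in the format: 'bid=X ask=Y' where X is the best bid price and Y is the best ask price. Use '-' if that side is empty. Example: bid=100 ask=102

Answer: bid=- ask=102
bid=- ask=102
bid=- ask=-
bid=- ask=-
bid=- ask=-
bid=- ask=-
bid=- ask=97
bid=- ask=97

Derivation:
After op 1 [order #1] limit_sell(price=102, qty=5): fills=none; bids=[-] asks=[#1:5@102]
After op 2 [order #2] market_sell(qty=6): fills=none; bids=[-] asks=[#1:5@102]
After op 3 cancel(order #1): fills=none; bids=[-] asks=[-]
After op 4 [order #3] market_sell(qty=1): fills=none; bids=[-] asks=[-]
After op 5 cancel(order #1): fills=none; bids=[-] asks=[-]
After op 6 cancel(order #1): fills=none; bids=[-] asks=[-]
After op 7 [order #4] limit_sell(price=97, qty=3): fills=none; bids=[-] asks=[#4:3@97]
After op 8 [order #5] market_sell(qty=4): fills=none; bids=[-] asks=[#4:3@97]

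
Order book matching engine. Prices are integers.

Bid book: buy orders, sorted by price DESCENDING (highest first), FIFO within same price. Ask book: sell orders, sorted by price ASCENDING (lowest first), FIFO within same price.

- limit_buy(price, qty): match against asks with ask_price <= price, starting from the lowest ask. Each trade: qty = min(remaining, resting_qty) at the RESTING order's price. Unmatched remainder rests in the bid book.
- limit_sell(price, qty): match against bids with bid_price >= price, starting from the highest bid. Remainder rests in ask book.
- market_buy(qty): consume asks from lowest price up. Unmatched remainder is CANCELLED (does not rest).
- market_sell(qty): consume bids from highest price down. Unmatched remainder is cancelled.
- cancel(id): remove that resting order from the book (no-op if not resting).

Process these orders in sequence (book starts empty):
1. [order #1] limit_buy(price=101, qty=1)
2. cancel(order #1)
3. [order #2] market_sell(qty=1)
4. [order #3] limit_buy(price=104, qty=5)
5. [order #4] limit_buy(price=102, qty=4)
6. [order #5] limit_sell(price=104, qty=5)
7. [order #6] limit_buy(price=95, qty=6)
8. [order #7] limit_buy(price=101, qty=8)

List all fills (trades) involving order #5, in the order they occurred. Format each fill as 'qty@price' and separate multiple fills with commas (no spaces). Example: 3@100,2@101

After op 1 [order #1] limit_buy(price=101, qty=1): fills=none; bids=[#1:1@101] asks=[-]
After op 2 cancel(order #1): fills=none; bids=[-] asks=[-]
After op 3 [order #2] market_sell(qty=1): fills=none; bids=[-] asks=[-]
After op 4 [order #3] limit_buy(price=104, qty=5): fills=none; bids=[#3:5@104] asks=[-]
After op 5 [order #4] limit_buy(price=102, qty=4): fills=none; bids=[#3:5@104 #4:4@102] asks=[-]
After op 6 [order #5] limit_sell(price=104, qty=5): fills=#3x#5:5@104; bids=[#4:4@102] asks=[-]
After op 7 [order #6] limit_buy(price=95, qty=6): fills=none; bids=[#4:4@102 #6:6@95] asks=[-]
After op 8 [order #7] limit_buy(price=101, qty=8): fills=none; bids=[#4:4@102 #7:8@101 #6:6@95] asks=[-]

Answer: 5@104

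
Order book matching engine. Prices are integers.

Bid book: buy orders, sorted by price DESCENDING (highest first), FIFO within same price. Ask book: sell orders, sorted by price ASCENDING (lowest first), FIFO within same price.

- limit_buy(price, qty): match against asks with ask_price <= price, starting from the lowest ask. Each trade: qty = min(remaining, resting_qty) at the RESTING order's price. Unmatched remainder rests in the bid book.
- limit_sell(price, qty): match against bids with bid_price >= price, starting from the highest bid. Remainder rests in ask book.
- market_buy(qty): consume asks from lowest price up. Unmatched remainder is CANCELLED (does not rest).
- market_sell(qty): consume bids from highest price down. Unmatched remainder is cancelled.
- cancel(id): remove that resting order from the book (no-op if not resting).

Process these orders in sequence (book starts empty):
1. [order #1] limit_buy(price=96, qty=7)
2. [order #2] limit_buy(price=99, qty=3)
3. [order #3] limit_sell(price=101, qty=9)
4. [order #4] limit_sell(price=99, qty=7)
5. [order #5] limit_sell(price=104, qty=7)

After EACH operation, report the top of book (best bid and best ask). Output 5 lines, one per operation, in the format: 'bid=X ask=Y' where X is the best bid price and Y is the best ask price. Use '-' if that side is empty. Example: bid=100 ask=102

Answer: bid=96 ask=-
bid=99 ask=-
bid=99 ask=101
bid=96 ask=99
bid=96 ask=99

Derivation:
After op 1 [order #1] limit_buy(price=96, qty=7): fills=none; bids=[#1:7@96] asks=[-]
After op 2 [order #2] limit_buy(price=99, qty=3): fills=none; bids=[#2:3@99 #1:7@96] asks=[-]
After op 3 [order #3] limit_sell(price=101, qty=9): fills=none; bids=[#2:3@99 #1:7@96] asks=[#3:9@101]
After op 4 [order #4] limit_sell(price=99, qty=7): fills=#2x#4:3@99; bids=[#1:7@96] asks=[#4:4@99 #3:9@101]
After op 5 [order #5] limit_sell(price=104, qty=7): fills=none; bids=[#1:7@96] asks=[#4:4@99 #3:9@101 #5:7@104]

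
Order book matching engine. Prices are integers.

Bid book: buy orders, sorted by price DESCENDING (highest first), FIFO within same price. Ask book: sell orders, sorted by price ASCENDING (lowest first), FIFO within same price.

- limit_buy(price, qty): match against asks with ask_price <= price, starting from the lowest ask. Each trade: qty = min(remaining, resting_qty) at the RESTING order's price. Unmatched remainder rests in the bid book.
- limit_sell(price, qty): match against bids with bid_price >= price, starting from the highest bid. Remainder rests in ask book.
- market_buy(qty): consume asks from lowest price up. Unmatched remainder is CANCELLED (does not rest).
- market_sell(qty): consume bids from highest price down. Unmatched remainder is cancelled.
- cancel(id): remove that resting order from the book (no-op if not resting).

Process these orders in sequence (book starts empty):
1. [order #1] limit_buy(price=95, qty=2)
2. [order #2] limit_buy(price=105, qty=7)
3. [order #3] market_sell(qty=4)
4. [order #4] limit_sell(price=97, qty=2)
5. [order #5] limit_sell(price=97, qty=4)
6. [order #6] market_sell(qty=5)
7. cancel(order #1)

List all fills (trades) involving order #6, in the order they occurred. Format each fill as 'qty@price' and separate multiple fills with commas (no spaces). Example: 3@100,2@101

Answer: 2@95

Derivation:
After op 1 [order #1] limit_buy(price=95, qty=2): fills=none; bids=[#1:2@95] asks=[-]
After op 2 [order #2] limit_buy(price=105, qty=7): fills=none; bids=[#2:7@105 #1:2@95] asks=[-]
After op 3 [order #3] market_sell(qty=4): fills=#2x#3:4@105; bids=[#2:3@105 #1:2@95] asks=[-]
After op 4 [order #4] limit_sell(price=97, qty=2): fills=#2x#4:2@105; bids=[#2:1@105 #1:2@95] asks=[-]
After op 5 [order #5] limit_sell(price=97, qty=4): fills=#2x#5:1@105; bids=[#1:2@95] asks=[#5:3@97]
After op 6 [order #6] market_sell(qty=5): fills=#1x#6:2@95; bids=[-] asks=[#5:3@97]
After op 7 cancel(order #1): fills=none; bids=[-] asks=[#5:3@97]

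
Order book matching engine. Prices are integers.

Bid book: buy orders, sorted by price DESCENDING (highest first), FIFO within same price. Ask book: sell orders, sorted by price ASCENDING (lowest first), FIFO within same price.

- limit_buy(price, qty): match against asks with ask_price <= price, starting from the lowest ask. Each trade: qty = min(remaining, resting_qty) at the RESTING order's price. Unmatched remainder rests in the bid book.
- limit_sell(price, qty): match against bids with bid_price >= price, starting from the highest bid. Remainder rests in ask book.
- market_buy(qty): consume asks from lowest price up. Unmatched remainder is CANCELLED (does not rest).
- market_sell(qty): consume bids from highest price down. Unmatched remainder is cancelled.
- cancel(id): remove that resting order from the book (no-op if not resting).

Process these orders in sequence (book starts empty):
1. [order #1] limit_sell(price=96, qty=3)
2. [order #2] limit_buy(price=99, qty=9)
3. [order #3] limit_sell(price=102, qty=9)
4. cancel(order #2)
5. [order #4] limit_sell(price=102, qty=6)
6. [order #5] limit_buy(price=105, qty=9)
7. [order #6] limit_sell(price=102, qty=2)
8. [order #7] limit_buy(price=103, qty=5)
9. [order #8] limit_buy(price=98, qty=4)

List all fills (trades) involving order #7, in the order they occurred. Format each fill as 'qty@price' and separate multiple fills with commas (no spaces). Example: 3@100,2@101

Answer: 5@102

Derivation:
After op 1 [order #1] limit_sell(price=96, qty=3): fills=none; bids=[-] asks=[#1:3@96]
After op 2 [order #2] limit_buy(price=99, qty=9): fills=#2x#1:3@96; bids=[#2:6@99] asks=[-]
After op 3 [order #3] limit_sell(price=102, qty=9): fills=none; bids=[#2:6@99] asks=[#3:9@102]
After op 4 cancel(order #2): fills=none; bids=[-] asks=[#3:9@102]
After op 5 [order #4] limit_sell(price=102, qty=6): fills=none; bids=[-] asks=[#3:9@102 #4:6@102]
After op 6 [order #5] limit_buy(price=105, qty=9): fills=#5x#3:9@102; bids=[-] asks=[#4:6@102]
After op 7 [order #6] limit_sell(price=102, qty=2): fills=none; bids=[-] asks=[#4:6@102 #6:2@102]
After op 8 [order #7] limit_buy(price=103, qty=5): fills=#7x#4:5@102; bids=[-] asks=[#4:1@102 #6:2@102]
After op 9 [order #8] limit_buy(price=98, qty=4): fills=none; bids=[#8:4@98] asks=[#4:1@102 #6:2@102]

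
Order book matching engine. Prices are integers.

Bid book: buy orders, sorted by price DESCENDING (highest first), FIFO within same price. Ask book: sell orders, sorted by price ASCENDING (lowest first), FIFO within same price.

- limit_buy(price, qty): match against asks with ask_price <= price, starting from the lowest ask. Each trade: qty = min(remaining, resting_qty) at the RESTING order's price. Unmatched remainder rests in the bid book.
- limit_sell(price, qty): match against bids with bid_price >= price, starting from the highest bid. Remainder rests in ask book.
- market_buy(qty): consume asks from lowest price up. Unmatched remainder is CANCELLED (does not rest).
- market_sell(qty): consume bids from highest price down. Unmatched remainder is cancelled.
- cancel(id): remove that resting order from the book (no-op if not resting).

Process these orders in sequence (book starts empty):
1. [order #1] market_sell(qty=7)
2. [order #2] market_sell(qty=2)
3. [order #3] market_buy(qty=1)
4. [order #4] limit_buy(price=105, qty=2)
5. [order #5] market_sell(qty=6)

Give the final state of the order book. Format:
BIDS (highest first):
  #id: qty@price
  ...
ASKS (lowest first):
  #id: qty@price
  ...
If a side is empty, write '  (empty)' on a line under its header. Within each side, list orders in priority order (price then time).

Answer: BIDS (highest first):
  (empty)
ASKS (lowest first):
  (empty)

Derivation:
After op 1 [order #1] market_sell(qty=7): fills=none; bids=[-] asks=[-]
After op 2 [order #2] market_sell(qty=2): fills=none; bids=[-] asks=[-]
After op 3 [order #3] market_buy(qty=1): fills=none; bids=[-] asks=[-]
After op 4 [order #4] limit_buy(price=105, qty=2): fills=none; bids=[#4:2@105] asks=[-]
After op 5 [order #5] market_sell(qty=6): fills=#4x#5:2@105; bids=[-] asks=[-]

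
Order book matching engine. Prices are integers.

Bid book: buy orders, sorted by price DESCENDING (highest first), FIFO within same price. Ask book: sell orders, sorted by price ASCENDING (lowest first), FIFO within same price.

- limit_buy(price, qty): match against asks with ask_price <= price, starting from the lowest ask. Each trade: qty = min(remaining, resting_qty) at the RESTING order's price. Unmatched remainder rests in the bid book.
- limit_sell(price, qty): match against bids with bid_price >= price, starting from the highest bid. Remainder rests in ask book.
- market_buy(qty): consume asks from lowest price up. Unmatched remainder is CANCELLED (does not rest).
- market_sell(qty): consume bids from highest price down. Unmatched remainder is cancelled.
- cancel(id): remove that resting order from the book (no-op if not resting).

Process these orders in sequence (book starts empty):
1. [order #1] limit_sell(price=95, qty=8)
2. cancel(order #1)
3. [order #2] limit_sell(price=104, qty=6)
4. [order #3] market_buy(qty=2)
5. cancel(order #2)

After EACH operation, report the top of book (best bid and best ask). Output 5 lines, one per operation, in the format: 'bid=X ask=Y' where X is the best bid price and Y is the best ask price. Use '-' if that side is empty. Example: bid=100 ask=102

Answer: bid=- ask=95
bid=- ask=-
bid=- ask=104
bid=- ask=104
bid=- ask=-

Derivation:
After op 1 [order #1] limit_sell(price=95, qty=8): fills=none; bids=[-] asks=[#1:8@95]
After op 2 cancel(order #1): fills=none; bids=[-] asks=[-]
After op 3 [order #2] limit_sell(price=104, qty=6): fills=none; bids=[-] asks=[#2:6@104]
After op 4 [order #3] market_buy(qty=2): fills=#3x#2:2@104; bids=[-] asks=[#2:4@104]
After op 5 cancel(order #2): fills=none; bids=[-] asks=[-]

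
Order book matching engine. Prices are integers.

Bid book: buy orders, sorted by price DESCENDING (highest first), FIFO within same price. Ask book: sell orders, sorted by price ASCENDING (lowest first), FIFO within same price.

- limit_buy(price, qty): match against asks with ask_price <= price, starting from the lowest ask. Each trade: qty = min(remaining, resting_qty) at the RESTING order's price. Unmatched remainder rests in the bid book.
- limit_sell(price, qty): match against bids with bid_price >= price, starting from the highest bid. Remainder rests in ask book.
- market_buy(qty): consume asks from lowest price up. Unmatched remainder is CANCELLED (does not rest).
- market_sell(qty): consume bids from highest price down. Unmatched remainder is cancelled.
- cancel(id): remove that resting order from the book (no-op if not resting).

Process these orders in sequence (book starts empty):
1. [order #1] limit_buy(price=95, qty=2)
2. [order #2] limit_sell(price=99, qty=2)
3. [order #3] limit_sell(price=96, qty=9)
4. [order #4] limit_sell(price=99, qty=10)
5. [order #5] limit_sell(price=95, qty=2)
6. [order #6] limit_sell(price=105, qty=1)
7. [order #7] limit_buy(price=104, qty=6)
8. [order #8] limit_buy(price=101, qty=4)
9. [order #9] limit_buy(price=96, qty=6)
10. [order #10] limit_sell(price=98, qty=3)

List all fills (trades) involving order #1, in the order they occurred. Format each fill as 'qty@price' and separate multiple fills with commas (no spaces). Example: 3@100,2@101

Answer: 2@95

Derivation:
After op 1 [order #1] limit_buy(price=95, qty=2): fills=none; bids=[#1:2@95] asks=[-]
After op 2 [order #2] limit_sell(price=99, qty=2): fills=none; bids=[#1:2@95] asks=[#2:2@99]
After op 3 [order #3] limit_sell(price=96, qty=9): fills=none; bids=[#1:2@95] asks=[#3:9@96 #2:2@99]
After op 4 [order #4] limit_sell(price=99, qty=10): fills=none; bids=[#1:2@95] asks=[#3:9@96 #2:2@99 #4:10@99]
After op 5 [order #5] limit_sell(price=95, qty=2): fills=#1x#5:2@95; bids=[-] asks=[#3:9@96 #2:2@99 #4:10@99]
After op 6 [order #6] limit_sell(price=105, qty=1): fills=none; bids=[-] asks=[#3:9@96 #2:2@99 #4:10@99 #6:1@105]
After op 7 [order #7] limit_buy(price=104, qty=6): fills=#7x#3:6@96; bids=[-] asks=[#3:3@96 #2:2@99 #4:10@99 #6:1@105]
After op 8 [order #8] limit_buy(price=101, qty=4): fills=#8x#3:3@96 #8x#2:1@99; bids=[-] asks=[#2:1@99 #4:10@99 #6:1@105]
After op 9 [order #9] limit_buy(price=96, qty=6): fills=none; bids=[#9:6@96] asks=[#2:1@99 #4:10@99 #6:1@105]
After op 10 [order #10] limit_sell(price=98, qty=3): fills=none; bids=[#9:6@96] asks=[#10:3@98 #2:1@99 #4:10@99 #6:1@105]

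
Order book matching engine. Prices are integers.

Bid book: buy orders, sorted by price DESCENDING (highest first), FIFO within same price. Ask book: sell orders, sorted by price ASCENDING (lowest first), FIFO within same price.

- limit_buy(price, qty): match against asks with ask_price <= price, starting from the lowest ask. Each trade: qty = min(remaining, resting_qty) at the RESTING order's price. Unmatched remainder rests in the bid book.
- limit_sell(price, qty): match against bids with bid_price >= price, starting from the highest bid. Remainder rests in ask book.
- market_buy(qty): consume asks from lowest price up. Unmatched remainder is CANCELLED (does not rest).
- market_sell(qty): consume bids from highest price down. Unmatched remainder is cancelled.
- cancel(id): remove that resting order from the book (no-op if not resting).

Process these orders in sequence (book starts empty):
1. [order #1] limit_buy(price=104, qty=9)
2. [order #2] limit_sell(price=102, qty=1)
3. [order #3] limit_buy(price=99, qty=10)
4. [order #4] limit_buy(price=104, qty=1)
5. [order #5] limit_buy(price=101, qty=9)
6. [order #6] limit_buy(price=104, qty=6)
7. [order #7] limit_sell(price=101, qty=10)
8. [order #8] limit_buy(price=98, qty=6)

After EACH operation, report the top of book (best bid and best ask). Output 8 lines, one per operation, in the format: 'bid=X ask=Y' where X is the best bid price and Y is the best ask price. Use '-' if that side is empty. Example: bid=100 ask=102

After op 1 [order #1] limit_buy(price=104, qty=9): fills=none; bids=[#1:9@104] asks=[-]
After op 2 [order #2] limit_sell(price=102, qty=1): fills=#1x#2:1@104; bids=[#1:8@104] asks=[-]
After op 3 [order #3] limit_buy(price=99, qty=10): fills=none; bids=[#1:8@104 #3:10@99] asks=[-]
After op 4 [order #4] limit_buy(price=104, qty=1): fills=none; bids=[#1:8@104 #4:1@104 #3:10@99] asks=[-]
After op 5 [order #5] limit_buy(price=101, qty=9): fills=none; bids=[#1:8@104 #4:1@104 #5:9@101 #3:10@99] asks=[-]
After op 6 [order #6] limit_buy(price=104, qty=6): fills=none; bids=[#1:8@104 #4:1@104 #6:6@104 #5:9@101 #3:10@99] asks=[-]
After op 7 [order #7] limit_sell(price=101, qty=10): fills=#1x#7:8@104 #4x#7:1@104 #6x#7:1@104; bids=[#6:5@104 #5:9@101 #3:10@99] asks=[-]
After op 8 [order #8] limit_buy(price=98, qty=6): fills=none; bids=[#6:5@104 #5:9@101 #3:10@99 #8:6@98] asks=[-]

Answer: bid=104 ask=-
bid=104 ask=-
bid=104 ask=-
bid=104 ask=-
bid=104 ask=-
bid=104 ask=-
bid=104 ask=-
bid=104 ask=-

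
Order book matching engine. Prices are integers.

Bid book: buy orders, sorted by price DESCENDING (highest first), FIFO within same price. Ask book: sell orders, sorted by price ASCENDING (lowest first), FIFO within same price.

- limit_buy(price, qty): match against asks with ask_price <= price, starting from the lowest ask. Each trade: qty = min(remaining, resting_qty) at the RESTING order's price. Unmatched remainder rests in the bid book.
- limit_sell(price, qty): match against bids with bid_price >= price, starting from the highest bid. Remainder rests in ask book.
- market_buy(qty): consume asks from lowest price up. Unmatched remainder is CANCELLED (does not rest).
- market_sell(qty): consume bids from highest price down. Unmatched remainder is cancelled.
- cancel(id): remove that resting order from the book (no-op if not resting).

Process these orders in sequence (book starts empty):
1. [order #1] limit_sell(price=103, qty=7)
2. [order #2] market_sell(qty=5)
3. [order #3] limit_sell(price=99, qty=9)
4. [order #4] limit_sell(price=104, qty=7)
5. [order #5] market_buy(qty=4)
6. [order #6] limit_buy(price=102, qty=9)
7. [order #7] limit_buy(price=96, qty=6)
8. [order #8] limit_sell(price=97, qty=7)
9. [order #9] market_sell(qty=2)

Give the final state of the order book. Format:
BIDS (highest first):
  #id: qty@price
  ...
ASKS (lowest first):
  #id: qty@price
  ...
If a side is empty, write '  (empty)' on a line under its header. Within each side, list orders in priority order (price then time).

After op 1 [order #1] limit_sell(price=103, qty=7): fills=none; bids=[-] asks=[#1:7@103]
After op 2 [order #2] market_sell(qty=5): fills=none; bids=[-] asks=[#1:7@103]
After op 3 [order #3] limit_sell(price=99, qty=9): fills=none; bids=[-] asks=[#3:9@99 #1:7@103]
After op 4 [order #4] limit_sell(price=104, qty=7): fills=none; bids=[-] asks=[#3:9@99 #1:7@103 #4:7@104]
After op 5 [order #5] market_buy(qty=4): fills=#5x#3:4@99; bids=[-] asks=[#3:5@99 #1:7@103 #4:7@104]
After op 6 [order #6] limit_buy(price=102, qty=9): fills=#6x#3:5@99; bids=[#6:4@102] asks=[#1:7@103 #4:7@104]
After op 7 [order #7] limit_buy(price=96, qty=6): fills=none; bids=[#6:4@102 #7:6@96] asks=[#1:7@103 #4:7@104]
After op 8 [order #8] limit_sell(price=97, qty=7): fills=#6x#8:4@102; bids=[#7:6@96] asks=[#8:3@97 #1:7@103 #4:7@104]
After op 9 [order #9] market_sell(qty=2): fills=#7x#9:2@96; bids=[#7:4@96] asks=[#8:3@97 #1:7@103 #4:7@104]

Answer: BIDS (highest first):
  #7: 4@96
ASKS (lowest first):
  #8: 3@97
  #1: 7@103
  #4: 7@104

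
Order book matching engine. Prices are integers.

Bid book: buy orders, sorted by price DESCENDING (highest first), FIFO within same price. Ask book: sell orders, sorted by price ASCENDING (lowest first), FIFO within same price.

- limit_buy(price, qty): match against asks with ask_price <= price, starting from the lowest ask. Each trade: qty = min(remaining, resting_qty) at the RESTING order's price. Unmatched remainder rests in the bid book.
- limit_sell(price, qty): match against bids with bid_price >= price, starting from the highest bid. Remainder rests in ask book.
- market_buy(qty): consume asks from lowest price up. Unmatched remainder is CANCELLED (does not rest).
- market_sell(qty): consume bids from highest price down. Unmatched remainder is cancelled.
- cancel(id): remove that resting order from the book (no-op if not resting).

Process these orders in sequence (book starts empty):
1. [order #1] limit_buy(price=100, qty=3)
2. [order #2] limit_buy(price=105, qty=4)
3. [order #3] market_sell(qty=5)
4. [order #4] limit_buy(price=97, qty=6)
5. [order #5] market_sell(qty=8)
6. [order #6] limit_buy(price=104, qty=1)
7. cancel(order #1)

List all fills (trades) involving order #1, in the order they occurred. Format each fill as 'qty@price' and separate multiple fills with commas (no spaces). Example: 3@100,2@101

Answer: 1@100,2@100

Derivation:
After op 1 [order #1] limit_buy(price=100, qty=3): fills=none; bids=[#1:3@100] asks=[-]
After op 2 [order #2] limit_buy(price=105, qty=4): fills=none; bids=[#2:4@105 #1:3@100] asks=[-]
After op 3 [order #3] market_sell(qty=5): fills=#2x#3:4@105 #1x#3:1@100; bids=[#1:2@100] asks=[-]
After op 4 [order #4] limit_buy(price=97, qty=6): fills=none; bids=[#1:2@100 #4:6@97] asks=[-]
After op 5 [order #5] market_sell(qty=8): fills=#1x#5:2@100 #4x#5:6@97; bids=[-] asks=[-]
After op 6 [order #6] limit_buy(price=104, qty=1): fills=none; bids=[#6:1@104] asks=[-]
After op 7 cancel(order #1): fills=none; bids=[#6:1@104] asks=[-]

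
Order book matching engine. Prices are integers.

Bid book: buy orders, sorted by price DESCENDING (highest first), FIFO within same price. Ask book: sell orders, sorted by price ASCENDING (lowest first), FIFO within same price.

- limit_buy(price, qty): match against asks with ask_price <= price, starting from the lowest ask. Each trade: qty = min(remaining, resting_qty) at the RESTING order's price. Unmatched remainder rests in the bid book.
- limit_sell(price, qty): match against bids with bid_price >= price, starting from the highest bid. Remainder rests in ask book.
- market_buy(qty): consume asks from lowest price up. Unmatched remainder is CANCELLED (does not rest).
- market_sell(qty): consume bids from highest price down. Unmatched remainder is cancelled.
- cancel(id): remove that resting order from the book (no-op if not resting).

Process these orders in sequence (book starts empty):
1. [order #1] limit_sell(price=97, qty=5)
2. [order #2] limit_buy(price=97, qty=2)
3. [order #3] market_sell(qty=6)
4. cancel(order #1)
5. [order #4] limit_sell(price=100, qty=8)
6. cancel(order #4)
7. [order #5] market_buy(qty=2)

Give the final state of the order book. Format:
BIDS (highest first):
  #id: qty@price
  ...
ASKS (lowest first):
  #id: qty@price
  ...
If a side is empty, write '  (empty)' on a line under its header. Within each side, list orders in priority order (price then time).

Answer: BIDS (highest first):
  (empty)
ASKS (lowest first):
  (empty)

Derivation:
After op 1 [order #1] limit_sell(price=97, qty=5): fills=none; bids=[-] asks=[#1:5@97]
After op 2 [order #2] limit_buy(price=97, qty=2): fills=#2x#1:2@97; bids=[-] asks=[#1:3@97]
After op 3 [order #3] market_sell(qty=6): fills=none; bids=[-] asks=[#1:3@97]
After op 4 cancel(order #1): fills=none; bids=[-] asks=[-]
After op 5 [order #4] limit_sell(price=100, qty=8): fills=none; bids=[-] asks=[#4:8@100]
After op 6 cancel(order #4): fills=none; bids=[-] asks=[-]
After op 7 [order #5] market_buy(qty=2): fills=none; bids=[-] asks=[-]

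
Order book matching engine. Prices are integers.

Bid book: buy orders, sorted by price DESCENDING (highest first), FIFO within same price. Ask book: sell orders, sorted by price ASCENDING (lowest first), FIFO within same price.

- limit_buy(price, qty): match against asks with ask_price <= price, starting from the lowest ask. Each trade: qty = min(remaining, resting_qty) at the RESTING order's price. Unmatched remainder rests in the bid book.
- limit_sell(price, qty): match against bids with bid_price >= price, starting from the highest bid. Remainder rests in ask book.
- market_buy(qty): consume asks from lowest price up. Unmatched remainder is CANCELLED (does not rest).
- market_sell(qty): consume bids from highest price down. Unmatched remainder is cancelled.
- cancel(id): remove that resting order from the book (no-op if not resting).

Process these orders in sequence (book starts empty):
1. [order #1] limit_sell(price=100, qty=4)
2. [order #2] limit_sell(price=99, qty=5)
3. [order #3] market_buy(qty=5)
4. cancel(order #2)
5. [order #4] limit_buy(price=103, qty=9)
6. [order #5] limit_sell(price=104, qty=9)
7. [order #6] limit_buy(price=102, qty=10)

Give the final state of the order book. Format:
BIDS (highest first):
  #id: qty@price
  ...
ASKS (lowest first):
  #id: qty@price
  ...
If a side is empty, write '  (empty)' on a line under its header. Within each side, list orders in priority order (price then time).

Answer: BIDS (highest first):
  #4: 5@103
  #6: 10@102
ASKS (lowest first):
  #5: 9@104

Derivation:
After op 1 [order #1] limit_sell(price=100, qty=4): fills=none; bids=[-] asks=[#1:4@100]
After op 2 [order #2] limit_sell(price=99, qty=5): fills=none; bids=[-] asks=[#2:5@99 #1:4@100]
After op 3 [order #3] market_buy(qty=5): fills=#3x#2:5@99; bids=[-] asks=[#1:4@100]
After op 4 cancel(order #2): fills=none; bids=[-] asks=[#1:4@100]
After op 5 [order #4] limit_buy(price=103, qty=9): fills=#4x#1:4@100; bids=[#4:5@103] asks=[-]
After op 6 [order #5] limit_sell(price=104, qty=9): fills=none; bids=[#4:5@103] asks=[#5:9@104]
After op 7 [order #6] limit_buy(price=102, qty=10): fills=none; bids=[#4:5@103 #6:10@102] asks=[#5:9@104]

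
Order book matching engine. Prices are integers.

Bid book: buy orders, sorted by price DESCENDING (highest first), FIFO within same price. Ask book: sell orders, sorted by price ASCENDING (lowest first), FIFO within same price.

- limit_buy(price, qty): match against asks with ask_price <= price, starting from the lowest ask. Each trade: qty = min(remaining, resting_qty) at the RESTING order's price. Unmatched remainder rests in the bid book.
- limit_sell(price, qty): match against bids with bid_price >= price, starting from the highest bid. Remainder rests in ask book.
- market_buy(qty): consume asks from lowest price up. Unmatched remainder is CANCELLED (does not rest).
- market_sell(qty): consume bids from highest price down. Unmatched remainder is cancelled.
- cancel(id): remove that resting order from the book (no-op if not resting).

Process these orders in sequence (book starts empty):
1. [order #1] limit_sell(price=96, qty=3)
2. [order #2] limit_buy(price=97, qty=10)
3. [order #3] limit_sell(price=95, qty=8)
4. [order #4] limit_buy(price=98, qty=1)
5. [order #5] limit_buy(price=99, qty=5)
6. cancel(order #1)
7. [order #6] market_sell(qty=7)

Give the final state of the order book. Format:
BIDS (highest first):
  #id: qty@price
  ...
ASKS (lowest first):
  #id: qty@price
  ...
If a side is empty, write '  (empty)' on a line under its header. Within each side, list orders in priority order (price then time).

After op 1 [order #1] limit_sell(price=96, qty=3): fills=none; bids=[-] asks=[#1:3@96]
After op 2 [order #2] limit_buy(price=97, qty=10): fills=#2x#1:3@96; bids=[#2:7@97] asks=[-]
After op 3 [order #3] limit_sell(price=95, qty=8): fills=#2x#3:7@97; bids=[-] asks=[#3:1@95]
After op 4 [order #4] limit_buy(price=98, qty=1): fills=#4x#3:1@95; bids=[-] asks=[-]
After op 5 [order #5] limit_buy(price=99, qty=5): fills=none; bids=[#5:5@99] asks=[-]
After op 6 cancel(order #1): fills=none; bids=[#5:5@99] asks=[-]
After op 7 [order #6] market_sell(qty=7): fills=#5x#6:5@99; bids=[-] asks=[-]

Answer: BIDS (highest first):
  (empty)
ASKS (lowest first):
  (empty)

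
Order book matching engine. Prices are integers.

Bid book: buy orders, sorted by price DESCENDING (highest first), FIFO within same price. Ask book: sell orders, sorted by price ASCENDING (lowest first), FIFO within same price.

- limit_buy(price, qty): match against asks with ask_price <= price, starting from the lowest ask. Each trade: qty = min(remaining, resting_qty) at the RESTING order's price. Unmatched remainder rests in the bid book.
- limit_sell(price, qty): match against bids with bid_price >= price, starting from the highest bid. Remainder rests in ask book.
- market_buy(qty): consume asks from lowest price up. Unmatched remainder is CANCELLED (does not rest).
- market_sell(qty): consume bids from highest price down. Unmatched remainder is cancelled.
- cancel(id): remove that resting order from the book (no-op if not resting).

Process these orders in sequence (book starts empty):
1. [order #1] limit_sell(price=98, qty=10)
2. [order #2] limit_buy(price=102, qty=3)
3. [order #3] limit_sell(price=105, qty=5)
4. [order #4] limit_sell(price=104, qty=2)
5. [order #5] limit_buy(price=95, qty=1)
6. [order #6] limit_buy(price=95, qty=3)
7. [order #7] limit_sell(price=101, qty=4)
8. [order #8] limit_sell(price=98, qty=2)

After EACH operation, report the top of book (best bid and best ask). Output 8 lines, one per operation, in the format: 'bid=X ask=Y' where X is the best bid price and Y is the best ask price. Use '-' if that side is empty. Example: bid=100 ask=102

Answer: bid=- ask=98
bid=- ask=98
bid=- ask=98
bid=- ask=98
bid=95 ask=98
bid=95 ask=98
bid=95 ask=98
bid=95 ask=98

Derivation:
After op 1 [order #1] limit_sell(price=98, qty=10): fills=none; bids=[-] asks=[#1:10@98]
After op 2 [order #2] limit_buy(price=102, qty=3): fills=#2x#1:3@98; bids=[-] asks=[#1:7@98]
After op 3 [order #3] limit_sell(price=105, qty=5): fills=none; bids=[-] asks=[#1:7@98 #3:5@105]
After op 4 [order #4] limit_sell(price=104, qty=2): fills=none; bids=[-] asks=[#1:7@98 #4:2@104 #3:5@105]
After op 5 [order #5] limit_buy(price=95, qty=1): fills=none; bids=[#5:1@95] asks=[#1:7@98 #4:2@104 #3:5@105]
After op 6 [order #6] limit_buy(price=95, qty=3): fills=none; bids=[#5:1@95 #6:3@95] asks=[#1:7@98 #4:2@104 #3:5@105]
After op 7 [order #7] limit_sell(price=101, qty=4): fills=none; bids=[#5:1@95 #6:3@95] asks=[#1:7@98 #7:4@101 #4:2@104 #3:5@105]
After op 8 [order #8] limit_sell(price=98, qty=2): fills=none; bids=[#5:1@95 #6:3@95] asks=[#1:7@98 #8:2@98 #7:4@101 #4:2@104 #3:5@105]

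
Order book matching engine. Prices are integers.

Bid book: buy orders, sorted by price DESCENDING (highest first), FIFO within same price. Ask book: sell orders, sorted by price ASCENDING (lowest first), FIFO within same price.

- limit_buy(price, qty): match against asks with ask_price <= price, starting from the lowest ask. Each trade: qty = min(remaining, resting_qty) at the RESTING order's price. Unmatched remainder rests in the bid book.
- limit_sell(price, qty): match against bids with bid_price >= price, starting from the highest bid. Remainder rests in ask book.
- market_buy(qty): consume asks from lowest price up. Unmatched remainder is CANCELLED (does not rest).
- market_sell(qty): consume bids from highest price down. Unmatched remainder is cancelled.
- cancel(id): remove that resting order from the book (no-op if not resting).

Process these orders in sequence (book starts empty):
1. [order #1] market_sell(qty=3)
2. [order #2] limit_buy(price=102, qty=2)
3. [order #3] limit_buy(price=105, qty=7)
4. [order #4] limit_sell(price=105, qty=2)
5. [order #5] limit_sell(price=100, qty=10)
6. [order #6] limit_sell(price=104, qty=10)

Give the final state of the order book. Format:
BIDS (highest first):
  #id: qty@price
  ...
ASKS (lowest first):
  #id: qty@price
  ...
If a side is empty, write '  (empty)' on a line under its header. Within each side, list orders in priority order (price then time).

Answer: BIDS (highest first):
  (empty)
ASKS (lowest first):
  #5: 3@100
  #6: 10@104

Derivation:
After op 1 [order #1] market_sell(qty=3): fills=none; bids=[-] asks=[-]
After op 2 [order #2] limit_buy(price=102, qty=2): fills=none; bids=[#2:2@102] asks=[-]
After op 3 [order #3] limit_buy(price=105, qty=7): fills=none; bids=[#3:7@105 #2:2@102] asks=[-]
After op 4 [order #4] limit_sell(price=105, qty=2): fills=#3x#4:2@105; bids=[#3:5@105 #2:2@102] asks=[-]
After op 5 [order #5] limit_sell(price=100, qty=10): fills=#3x#5:5@105 #2x#5:2@102; bids=[-] asks=[#5:3@100]
After op 6 [order #6] limit_sell(price=104, qty=10): fills=none; bids=[-] asks=[#5:3@100 #6:10@104]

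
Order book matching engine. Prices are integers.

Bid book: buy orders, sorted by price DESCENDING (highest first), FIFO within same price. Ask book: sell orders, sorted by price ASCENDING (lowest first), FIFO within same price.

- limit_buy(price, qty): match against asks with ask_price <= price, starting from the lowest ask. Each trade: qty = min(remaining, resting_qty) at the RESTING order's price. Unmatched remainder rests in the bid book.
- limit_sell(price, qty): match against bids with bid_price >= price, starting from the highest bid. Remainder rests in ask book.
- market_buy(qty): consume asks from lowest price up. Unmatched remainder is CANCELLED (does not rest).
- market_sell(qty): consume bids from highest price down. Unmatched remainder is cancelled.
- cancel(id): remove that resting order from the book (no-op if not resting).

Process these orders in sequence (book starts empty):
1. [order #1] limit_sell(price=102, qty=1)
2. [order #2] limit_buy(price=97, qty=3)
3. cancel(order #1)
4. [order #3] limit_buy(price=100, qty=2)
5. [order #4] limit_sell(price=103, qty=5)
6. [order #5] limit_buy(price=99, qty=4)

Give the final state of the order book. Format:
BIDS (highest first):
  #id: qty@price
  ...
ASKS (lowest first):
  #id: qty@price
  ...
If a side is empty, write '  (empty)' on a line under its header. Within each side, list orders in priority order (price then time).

After op 1 [order #1] limit_sell(price=102, qty=1): fills=none; bids=[-] asks=[#1:1@102]
After op 2 [order #2] limit_buy(price=97, qty=3): fills=none; bids=[#2:3@97] asks=[#1:1@102]
After op 3 cancel(order #1): fills=none; bids=[#2:3@97] asks=[-]
After op 4 [order #3] limit_buy(price=100, qty=2): fills=none; bids=[#3:2@100 #2:3@97] asks=[-]
After op 5 [order #4] limit_sell(price=103, qty=5): fills=none; bids=[#3:2@100 #2:3@97] asks=[#4:5@103]
After op 6 [order #5] limit_buy(price=99, qty=4): fills=none; bids=[#3:2@100 #5:4@99 #2:3@97] asks=[#4:5@103]

Answer: BIDS (highest first):
  #3: 2@100
  #5: 4@99
  #2: 3@97
ASKS (lowest first):
  #4: 5@103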